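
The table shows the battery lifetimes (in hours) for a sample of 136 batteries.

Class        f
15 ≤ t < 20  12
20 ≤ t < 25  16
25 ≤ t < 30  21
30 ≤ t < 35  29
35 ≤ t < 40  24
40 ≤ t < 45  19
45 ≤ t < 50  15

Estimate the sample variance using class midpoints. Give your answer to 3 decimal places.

78.818

Midpoints: 17.5, 22.5, 27.5, 32.5, 37.5, 42.5, 47.5
n = 136, Σfm = 4510, mean = 33.1618
Σfm² = 160200
Σf(m − x̄)² = Σfm² − (Σfm)²/n = 160200 − 4510²/136 = 10640.4412
Sample variance = 10640.4412 / 135 = 78.8181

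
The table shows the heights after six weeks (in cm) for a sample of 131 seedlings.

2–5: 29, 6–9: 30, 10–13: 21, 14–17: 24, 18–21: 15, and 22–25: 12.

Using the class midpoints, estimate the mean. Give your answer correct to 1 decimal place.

11.6

Midpoints: 3.5, 7.5, 11.5, 15.5, 19.5, 23.5
Σfm = 29×3.5 + 30×7.5 + 21×11.5 + 24×15.5 + 15×19.5 + 12×23.5 = 1514.5
n = Σf = 131
Mean = 1514.5 / 131 = 11.5611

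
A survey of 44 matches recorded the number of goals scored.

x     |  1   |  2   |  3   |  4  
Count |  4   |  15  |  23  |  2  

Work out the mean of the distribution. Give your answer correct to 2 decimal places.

Values: 1, 2, 3, 4
Σfx = 4×1 + 15×2 + 23×3 + 2×4 = 111
n = Σf = 44
Mean = 111 / 44 = 2.5227

2.52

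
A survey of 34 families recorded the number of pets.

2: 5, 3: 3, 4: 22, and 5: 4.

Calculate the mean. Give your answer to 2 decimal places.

3.74

Values: 2, 3, 4, 5
Σfx = 5×2 + 3×3 + 22×4 + 4×5 = 127
n = Σf = 34
Mean = 127 / 34 = 3.7353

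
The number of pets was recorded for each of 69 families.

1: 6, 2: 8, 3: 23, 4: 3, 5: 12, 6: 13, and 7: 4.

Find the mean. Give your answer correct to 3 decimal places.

Values: 1, 2, 3, 4, 5, 6, 7
Σfx = 6×1 + 8×2 + 23×3 + 3×4 + 12×5 + 13×6 + 4×7 = 269
n = Σf = 69
Mean = 269 / 69 = 3.8986

3.899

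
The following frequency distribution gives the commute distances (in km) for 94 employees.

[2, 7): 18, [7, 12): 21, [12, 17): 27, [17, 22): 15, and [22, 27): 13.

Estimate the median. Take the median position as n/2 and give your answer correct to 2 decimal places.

13.48

Cumulative frequencies: 18, 39, 66, 81, 94
n = 94; position = n/2 = 47.
This falls in the class [12, 17): L = 12, F = 39, f = 27, h = 5.
Median ≈ 12 + ((47 − 39) / 27) × 5 = 13.4815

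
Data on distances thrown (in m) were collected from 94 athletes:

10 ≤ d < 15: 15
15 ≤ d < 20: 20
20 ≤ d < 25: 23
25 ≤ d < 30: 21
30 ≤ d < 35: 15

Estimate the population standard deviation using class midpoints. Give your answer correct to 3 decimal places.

6.543

Midpoints: 12.5, 17.5, 22.5, 27.5, 32.5
n = 94, Σfm = 2120, mean = 22.5532
Σfm² = 51837.5
Σf(m − x̄)² = Σfm² − (Σfm)²/n = 51837.5 − 2120²/94 = 4024.7340
Population variance = 4024.7340 / 94 = 42.8163
Standard deviation = √42.8163 = 6.5434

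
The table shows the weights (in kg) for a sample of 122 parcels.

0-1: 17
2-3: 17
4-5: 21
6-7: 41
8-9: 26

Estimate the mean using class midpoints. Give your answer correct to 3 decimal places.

5.189

Midpoints: 0.5, 2.5, 4.5, 6.5, 8.5
Σfm = 17×0.5 + 17×2.5 + 21×4.5 + 41×6.5 + 26×8.5 = 633
n = Σf = 122
Mean = 633 / 122 = 5.1885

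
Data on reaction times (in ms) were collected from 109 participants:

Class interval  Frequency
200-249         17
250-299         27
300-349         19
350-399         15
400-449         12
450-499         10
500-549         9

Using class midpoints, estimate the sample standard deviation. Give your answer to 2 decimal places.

93.07

Midpoints: 224.5, 274.5, 324.5, 374.5, 424.5, 474.5, 524.5
n = 109, Σfm = 37570.5, mean = 344.6835
Σfm² = 13885527.25
Σf(m − x̄)² = Σfm² − (Σfm)²/n = 13885527.25 − 37570.5²/109 = 935596.3303
Sample variance = 935596.3303 / 108 = 8662.9290
Standard deviation = √8662.9290 = 93.0749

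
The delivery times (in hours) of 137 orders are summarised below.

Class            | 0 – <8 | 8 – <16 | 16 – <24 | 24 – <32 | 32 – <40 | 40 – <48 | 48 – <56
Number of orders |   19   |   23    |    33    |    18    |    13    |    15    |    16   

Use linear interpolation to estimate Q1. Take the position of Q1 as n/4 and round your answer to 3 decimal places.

13.304

Cumulative frequencies: 19, 42, 75, 93, 106, 121, 137
n = 137; position = n/4 = 34.25.
This falls in the class 8 – <16: L = 8, F = 19, f = 23, h = 8.
Lower quartile ≈ 8 + ((34.25 − 19) / 23) × 8 = 13.3043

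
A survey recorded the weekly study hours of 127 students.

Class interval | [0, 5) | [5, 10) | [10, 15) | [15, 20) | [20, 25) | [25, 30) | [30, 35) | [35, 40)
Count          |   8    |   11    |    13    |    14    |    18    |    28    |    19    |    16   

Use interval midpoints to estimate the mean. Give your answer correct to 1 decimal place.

Midpoints: 2.5, 7.5, 12.5, 17.5, 22.5, 27.5, 32.5, 37.5
Σfm = 8×2.5 + 11×7.5 + 13×12.5 + 14×17.5 + 18×22.5 + 28×27.5 + 19×32.5 + 16×37.5 = 2902.5
n = Σf = 127
Mean = 2902.5 / 127 = 22.8543

22.9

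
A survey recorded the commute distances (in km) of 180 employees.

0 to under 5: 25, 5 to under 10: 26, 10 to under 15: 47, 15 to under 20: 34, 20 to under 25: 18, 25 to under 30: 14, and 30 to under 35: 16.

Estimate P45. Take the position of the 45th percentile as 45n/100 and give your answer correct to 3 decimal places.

13.191

Cumulative frequencies: 25, 51, 98, 132, 150, 164, 180
n = 180; position = 45n/100 = 81.
This falls in the class 10 to under 15: L = 10, F = 51, f = 47, h = 5.
45th percentile ≈ 10 + ((81 − 51) / 47) × 5 = 13.1915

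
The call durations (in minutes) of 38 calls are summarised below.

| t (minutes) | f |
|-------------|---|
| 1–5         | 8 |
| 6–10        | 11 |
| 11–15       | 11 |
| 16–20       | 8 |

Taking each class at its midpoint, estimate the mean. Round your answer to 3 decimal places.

10.500

Midpoints: 3, 8, 13, 18
Σfm = 8×3 + 11×8 + 11×13 + 8×18 = 399
n = Σf = 38
Mean = 399 / 38 = 10.5000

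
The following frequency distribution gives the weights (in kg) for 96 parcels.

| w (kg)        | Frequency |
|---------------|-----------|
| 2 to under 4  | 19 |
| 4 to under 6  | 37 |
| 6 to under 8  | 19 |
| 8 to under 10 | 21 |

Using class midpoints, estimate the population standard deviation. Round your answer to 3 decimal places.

Midpoints: 3, 5, 7, 9
n = 96, Σfm = 564, mean = 5.8750
Σfm² = 3728
Σf(m − x̄)² = Σfm² − (Σfm)²/n = 3728 − 564²/96 = 414.5000
Population variance = 414.5000 / 96 = 4.3177
Standard deviation = √4.3177 = 2.0779

2.078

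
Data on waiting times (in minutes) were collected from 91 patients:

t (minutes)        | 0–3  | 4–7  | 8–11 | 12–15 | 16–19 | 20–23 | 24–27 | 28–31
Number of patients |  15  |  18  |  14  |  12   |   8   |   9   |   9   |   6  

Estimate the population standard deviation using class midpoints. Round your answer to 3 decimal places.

Midpoints: 1.5, 5.5, 9.5, 13.5, 17.5, 21.5, 25.5, 29.5
n = 91, Σfm = 1156.5, mean = 12.7088
Σfm² = 21712.75
Σf(m − x̄)² = Σfm² − (Σfm)²/n = 21712.75 − 1156.5²/91 = 7015.0330
Population variance = 7015.0330 / 91 = 77.0883
Standard deviation = √77.0883 = 8.7800

8.780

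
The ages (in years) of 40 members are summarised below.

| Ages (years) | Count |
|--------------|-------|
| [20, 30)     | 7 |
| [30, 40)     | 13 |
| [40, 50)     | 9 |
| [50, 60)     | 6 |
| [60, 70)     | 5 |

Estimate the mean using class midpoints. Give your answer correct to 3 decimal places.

42.250

Midpoints: 25, 35, 45, 55, 65
Σfm = 7×25 + 13×35 + 9×45 + 6×55 + 5×65 = 1690
n = Σf = 40
Mean = 1690 / 40 = 42.2500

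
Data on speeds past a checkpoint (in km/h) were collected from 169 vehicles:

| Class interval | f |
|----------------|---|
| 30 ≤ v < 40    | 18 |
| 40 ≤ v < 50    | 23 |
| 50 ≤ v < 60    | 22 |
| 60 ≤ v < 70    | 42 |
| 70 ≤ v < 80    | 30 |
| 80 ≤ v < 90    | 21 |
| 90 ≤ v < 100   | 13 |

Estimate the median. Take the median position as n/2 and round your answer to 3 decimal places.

Cumulative frequencies: 18, 41, 63, 105, 135, 156, 169
n = 169; position = n/2 = 84.5.
This falls in the class 60 ≤ v < 70: L = 60, F = 63, f = 42, h = 10.
Median ≈ 60 + ((84.5 − 63) / 42) × 10 = 65.1190

65.119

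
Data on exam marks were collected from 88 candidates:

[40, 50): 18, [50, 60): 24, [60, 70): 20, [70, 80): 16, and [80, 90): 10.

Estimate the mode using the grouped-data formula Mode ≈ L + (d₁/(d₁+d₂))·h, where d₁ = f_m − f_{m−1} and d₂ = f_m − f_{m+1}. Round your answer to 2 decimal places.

56.00

Modal class: [50, 60) (highest frequency 24).
d₁ = 24 − 18 = 6, d₂ = 24 − 20 = 4
Mode ≈ 50 + (6/(6+4)) × 10 = 50 + 6.0000 = 56.0000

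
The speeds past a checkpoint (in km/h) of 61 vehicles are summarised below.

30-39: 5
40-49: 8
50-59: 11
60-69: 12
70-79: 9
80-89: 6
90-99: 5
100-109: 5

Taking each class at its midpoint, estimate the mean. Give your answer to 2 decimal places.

Midpoints: 34.5, 44.5, 54.5, 64.5, 74.5, 84.5, 94.5, 104.5
Σfm = 5×34.5 + 8×44.5 + 11×54.5 + 12×64.5 + 9×74.5 + 6×84.5 + 5×94.5 + 5×104.5 = 4074.5
n = Σf = 61
Mean = 4074.5 / 61 = 66.7951

66.80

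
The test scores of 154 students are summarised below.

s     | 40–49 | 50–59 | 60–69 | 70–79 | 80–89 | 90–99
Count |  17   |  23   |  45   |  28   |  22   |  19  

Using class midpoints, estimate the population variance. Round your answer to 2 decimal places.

223.60

Midpoints: 44.5, 54.5, 64.5, 74.5, 84.5, 94.5
n = 154, Σfm = 10653, mean = 69.1753
Σfm² = 771358.5
Σf(m − x̄)² = Σfm² − (Σfm)²/n = 771358.5 − 10653²/154 = 34433.7662
Population variance = 34433.7662 / 154 = 223.5959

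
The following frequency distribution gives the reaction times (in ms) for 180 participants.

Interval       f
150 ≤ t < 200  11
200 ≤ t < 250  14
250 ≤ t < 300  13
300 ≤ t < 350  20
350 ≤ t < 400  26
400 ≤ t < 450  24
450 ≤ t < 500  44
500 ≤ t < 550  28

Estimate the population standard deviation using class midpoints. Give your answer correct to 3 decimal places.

105.623

Midpoints: 175, 225, 275, 325, 375, 425, 475, 525
n = 180, Σfm = 70700, mean = 392.7778
Σfm² = 29777500
Σf(m − x̄)² = Σfm² − (Σfm)²/n = 29777500 − 70700²/180 = 2008111.1111
Population variance = 2008111.1111 / 180 = 11156.1728
Standard deviation = √11156.1728 = 105.6228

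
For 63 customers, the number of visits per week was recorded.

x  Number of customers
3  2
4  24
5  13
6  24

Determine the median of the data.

5

Cumulative frequencies: 2, 26, 39, 63
n = 63, so the median is the value in position (n+1)/2 = 32.
Position 32 falls at value 5.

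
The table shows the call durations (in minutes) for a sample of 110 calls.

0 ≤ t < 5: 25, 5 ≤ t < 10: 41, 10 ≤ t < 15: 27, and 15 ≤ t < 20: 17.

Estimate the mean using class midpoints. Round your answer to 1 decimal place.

9.1

Midpoints: 2.5, 7.5, 12.5, 17.5
Σfm = 25×2.5 + 41×7.5 + 27×12.5 + 17×17.5 = 1005
n = Σf = 110
Mean = 1005 / 110 = 9.1364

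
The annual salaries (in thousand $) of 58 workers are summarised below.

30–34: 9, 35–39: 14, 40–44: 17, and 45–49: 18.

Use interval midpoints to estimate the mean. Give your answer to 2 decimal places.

Midpoints: 32, 37, 42, 47
Σfm = 9×32 + 14×37 + 17×42 + 18×47 = 2366
n = Σf = 58
Mean = 2366 / 58 = 40.7931

40.79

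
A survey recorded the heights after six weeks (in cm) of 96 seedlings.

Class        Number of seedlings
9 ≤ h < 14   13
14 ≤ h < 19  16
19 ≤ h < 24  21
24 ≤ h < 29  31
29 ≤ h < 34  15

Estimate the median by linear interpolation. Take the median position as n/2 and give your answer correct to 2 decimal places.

23.52

Cumulative frequencies: 13, 29, 50, 81, 96
n = 96; position = n/2 = 48.
This falls in the class 19 ≤ h < 24: L = 19, F = 29, f = 21, h = 5.
Median ≈ 19 + ((48 − 29) / 21) × 5 = 23.5238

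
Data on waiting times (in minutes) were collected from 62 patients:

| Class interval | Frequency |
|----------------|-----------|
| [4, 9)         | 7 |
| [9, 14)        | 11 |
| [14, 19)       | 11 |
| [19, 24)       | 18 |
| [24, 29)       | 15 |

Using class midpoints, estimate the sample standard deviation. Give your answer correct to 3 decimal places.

Midpoints: 6.5, 11.5, 16.5, 21.5, 26.5
n = 62, Σfm = 1138, mean = 18.3548
Σfm² = 23599.5
Σf(m − x̄)² = Σfm² − (Σfm)²/n = 23599.5 − 1138²/62 = 2711.6935
Sample variance = 2711.6935 / 61 = 44.4540
Standard deviation = √44.4540 = 6.6674

6.667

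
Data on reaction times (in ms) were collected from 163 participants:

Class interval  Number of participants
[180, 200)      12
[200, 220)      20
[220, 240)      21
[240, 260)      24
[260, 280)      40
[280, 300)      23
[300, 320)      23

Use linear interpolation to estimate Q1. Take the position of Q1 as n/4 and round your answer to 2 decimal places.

Cumulative frequencies: 12, 32, 53, 77, 117, 140, 163
n = 163; position = n/4 = 40.75.
This falls in the class [220, 240): L = 220, F = 32, f = 21, h = 20.
Lower quartile ≈ 220 + ((40.75 − 32) / 21) × 20 = 228.3333

228.33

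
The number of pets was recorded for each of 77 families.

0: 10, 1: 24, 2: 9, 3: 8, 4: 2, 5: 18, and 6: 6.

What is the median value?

Cumulative frequencies: 10, 34, 43, 51, 53, 71, 77
n = 77, so the median is the value in position (n+1)/2 = 39.
Position 39 falls at value 2.

2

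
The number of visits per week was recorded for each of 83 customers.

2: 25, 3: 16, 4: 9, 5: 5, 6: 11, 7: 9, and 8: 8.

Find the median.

Cumulative frequencies: 25, 41, 50, 55, 66, 75, 83
n = 83, so the median is the value in position (n+1)/2 = 42.
Position 42 falls at value 4.

4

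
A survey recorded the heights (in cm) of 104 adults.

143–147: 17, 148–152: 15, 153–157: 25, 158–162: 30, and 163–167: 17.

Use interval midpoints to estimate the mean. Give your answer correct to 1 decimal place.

Midpoints: 145, 150, 155, 160, 165
Σfm = 17×145 + 15×150 + 25×155 + 30×160 + 17×165 = 16195
n = Σf = 104
Mean = 16195 / 104 = 155.7212

155.7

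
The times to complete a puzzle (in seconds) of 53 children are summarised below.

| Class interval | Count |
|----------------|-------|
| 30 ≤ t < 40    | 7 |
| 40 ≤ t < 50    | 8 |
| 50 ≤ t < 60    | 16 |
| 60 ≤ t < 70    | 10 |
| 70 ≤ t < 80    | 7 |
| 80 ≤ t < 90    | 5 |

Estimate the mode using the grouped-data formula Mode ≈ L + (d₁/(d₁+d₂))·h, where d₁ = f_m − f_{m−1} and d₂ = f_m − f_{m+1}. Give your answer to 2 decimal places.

Modal class: 50 ≤ t < 60 (highest frequency 16).
d₁ = 16 − 8 = 8, d₂ = 16 − 10 = 6
Mode ≈ 50 + (8/(8+6)) × 10 = 50 + 5.7143 = 55.7143

55.71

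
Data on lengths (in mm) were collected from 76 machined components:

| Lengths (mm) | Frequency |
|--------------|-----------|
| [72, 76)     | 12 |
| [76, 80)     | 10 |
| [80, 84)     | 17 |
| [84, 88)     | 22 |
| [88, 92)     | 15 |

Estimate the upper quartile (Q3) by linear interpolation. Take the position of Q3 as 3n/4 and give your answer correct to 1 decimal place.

Cumulative frequencies: 12, 22, 39, 61, 76
n = 76; position = 3n/4 = 57.
This falls in the class [84, 88): L = 84, F = 39, f = 22, h = 4.
Upper quartile ≈ 84 + ((57 − 39) / 22) × 4 = 87.2727

87.3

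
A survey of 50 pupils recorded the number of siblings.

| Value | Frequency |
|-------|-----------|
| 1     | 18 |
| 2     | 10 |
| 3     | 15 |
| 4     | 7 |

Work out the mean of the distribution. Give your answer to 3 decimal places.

Values: 1, 2, 3, 4
Σfx = 18×1 + 10×2 + 15×3 + 7×4 = 111
n = Σf = 50
Mean = 111 / 50 = 2.2200

2.220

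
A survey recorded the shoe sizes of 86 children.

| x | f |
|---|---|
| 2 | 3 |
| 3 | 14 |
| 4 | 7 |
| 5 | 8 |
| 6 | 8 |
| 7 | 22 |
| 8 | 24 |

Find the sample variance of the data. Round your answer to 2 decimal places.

3.85

Values: 2, 3, 4, 5, 6, 7, 8
n = 86, Σfx = 510, mean = 5.9302
Σfx² = 3352
Σf(x − x̄)² = Σfx² − (Σfx)²/n = 3352 − 510²/86 = 327.5814
Sample variance = 327.5814 / 85 = 3.8539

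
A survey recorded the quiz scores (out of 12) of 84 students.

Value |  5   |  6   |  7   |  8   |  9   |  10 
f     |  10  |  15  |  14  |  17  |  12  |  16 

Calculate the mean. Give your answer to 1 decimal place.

7.6

Values: 5, 6, 7, 8, 9, 10
Σfx = 10×5 + 15×6 + 14×7 + 17×8 + 12×9 + 16×10 = 642
n = Σf = 84
Mean = 642 / 84 = 7.6429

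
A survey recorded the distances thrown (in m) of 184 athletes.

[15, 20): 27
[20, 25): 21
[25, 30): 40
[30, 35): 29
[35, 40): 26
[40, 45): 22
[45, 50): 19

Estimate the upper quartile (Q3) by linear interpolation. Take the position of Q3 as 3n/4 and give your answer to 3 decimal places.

39.038

Cumulative frequencies: 27, 48, 88, 117, 143, 165, 184
n = 184; position = 3n/4 = 138.
This falls in the class [35, 40): L = 35, F = 117, f = 26, h = 5.
Upper quartile ≈ 35 + ((138 − 117) / 26) × 5 = 39.0385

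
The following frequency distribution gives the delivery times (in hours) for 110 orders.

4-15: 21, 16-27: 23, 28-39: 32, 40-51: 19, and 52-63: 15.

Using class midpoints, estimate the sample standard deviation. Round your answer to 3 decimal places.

Midpoints: 9.5, 21.5, 33.5, 45.5, 57.5
n = 110, Σfm = 3493, mean = 31.7545
Σfm² = 137367.5
Σf(m − x̄)² = Σfm² − (Σfm)²/n = 137367.5 − 3493²/110 = 26448.8727
Sample variance = 26448.8727 / 109 = 242.6502
Standard deviation = √242.6502 = 15.5772

15.577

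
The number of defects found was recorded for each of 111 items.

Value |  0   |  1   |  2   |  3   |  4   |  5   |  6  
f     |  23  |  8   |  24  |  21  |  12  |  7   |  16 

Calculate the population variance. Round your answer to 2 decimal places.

Values: 0, 1, 2, 3, 4, 5, 6
n = 111, Σfx = 298, mean = 2.6847
Σfx² = 1236
Σf(x − x̄)² = Σfx² − (Σfx)²/n = 1236 − 298²/111 = 435.9640
Population variance = 435.9640 / 111 = 3.9276

3.93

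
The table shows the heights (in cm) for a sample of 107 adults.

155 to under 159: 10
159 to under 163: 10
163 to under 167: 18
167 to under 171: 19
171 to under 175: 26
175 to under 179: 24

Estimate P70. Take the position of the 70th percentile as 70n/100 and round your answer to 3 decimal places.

173.754

Cumulative frequencies: 10, 20, 38, 57, 83, 107
n = 107; position = 70n/100 = 74.9.
This falls in the class 171 to under 175: L = 171, F = 57, f = 26, h = 4.
70th percentile ≈ 171 + ((74.9 − 57) / 26) × 4 = 173.7538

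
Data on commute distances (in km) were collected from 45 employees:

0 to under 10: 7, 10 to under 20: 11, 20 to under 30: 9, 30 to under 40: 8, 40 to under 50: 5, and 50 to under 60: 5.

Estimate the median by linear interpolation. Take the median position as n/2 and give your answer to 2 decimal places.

25.00

Cumulative frequencies: 7, 18, 27, 35, 40, 45
n = 45; position = n/2 = 22.5.
This falls in the class 20 to under 30: L = 20, F = 18, f = 9, h = 10.
Median ≈ 20 + ((22.5 − 18) / 9) × 10 = 25.0000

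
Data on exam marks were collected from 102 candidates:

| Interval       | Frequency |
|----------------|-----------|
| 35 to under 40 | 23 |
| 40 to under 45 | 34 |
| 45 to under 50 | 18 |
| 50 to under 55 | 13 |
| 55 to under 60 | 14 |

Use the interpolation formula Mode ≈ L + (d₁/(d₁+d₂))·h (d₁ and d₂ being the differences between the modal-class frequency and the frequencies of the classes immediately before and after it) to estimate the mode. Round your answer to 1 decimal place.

42.0

Modal class: 40 to under 45 (highest frequency 34).
d₁ = 34 − 23 = 11, d₂ = 34 − 18 = 16
Mode ≈ 40 + (11/(11+16)) × 5 = 40 + 2.0370 = 42.0370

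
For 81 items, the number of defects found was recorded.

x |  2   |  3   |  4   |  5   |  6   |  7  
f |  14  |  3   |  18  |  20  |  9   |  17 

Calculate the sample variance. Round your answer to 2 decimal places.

2.83

Values: 2, 3, 4, 5, 6, 7
n = 81, Σfx = 382, mean = 4.7160
Σfx² = 2028
Σf(x − x̄)² = Σfx² − (Σfx)²/n = 2028 − 382²/81 = 226.4691
Sample variance = 226.4691 / 80 = 2.8309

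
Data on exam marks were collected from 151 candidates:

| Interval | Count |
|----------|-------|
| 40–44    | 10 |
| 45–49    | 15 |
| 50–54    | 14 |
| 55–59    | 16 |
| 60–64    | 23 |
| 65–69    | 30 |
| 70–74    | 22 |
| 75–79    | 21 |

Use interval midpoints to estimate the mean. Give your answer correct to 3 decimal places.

Midpoints: 42, 47, 52, 57, 62, 67, 72, 77
Σfm = 10×42 + 15×47 + 14×52 + 16×57 + 23×62 + 30×67 + 22×72 + 21×77 = 9402
n = Σf = 151
Mean = 9402 / 151 = 62.2649

62.265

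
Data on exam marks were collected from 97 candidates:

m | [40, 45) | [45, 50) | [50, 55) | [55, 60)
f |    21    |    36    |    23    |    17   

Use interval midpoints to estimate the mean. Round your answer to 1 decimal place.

49.4

Midpoints: 42.5, 47.5, 52.5, 57.5
Σfm = 21×42.5 + 36×47.5 + 23×52.5 + 17×57.5 = 4787.5
n = Σf = 97
Mean = 4787.5 / 97 = 49.3557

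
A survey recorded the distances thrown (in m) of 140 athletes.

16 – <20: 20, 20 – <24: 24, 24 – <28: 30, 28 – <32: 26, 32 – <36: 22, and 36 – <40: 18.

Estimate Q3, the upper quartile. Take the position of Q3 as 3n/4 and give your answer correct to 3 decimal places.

32.909

Cumulative frequencies: 20, 44, 74, 100, 122, 140
n = 140; position = 3n/4 = 105.
This falls in the class 32 – <36: L = 32, F = 100, f = 22, h = 4.
Upper quartile ≈ 32 + ((105 − 100) / 22) × 4 = 32.9091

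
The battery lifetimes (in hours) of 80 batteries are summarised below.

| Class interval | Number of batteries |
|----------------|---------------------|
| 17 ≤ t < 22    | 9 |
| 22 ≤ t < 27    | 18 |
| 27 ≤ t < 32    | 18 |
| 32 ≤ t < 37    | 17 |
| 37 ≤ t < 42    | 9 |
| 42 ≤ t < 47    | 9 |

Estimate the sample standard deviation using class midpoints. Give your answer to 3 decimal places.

7.538

Midpoints: 19.5, 24.5, 29.5, 34.5, 39.5, 44.5
n = 80, Σfm = 2490, mean = 31.1250
Σfm² = 81990
Σf(m − x̄)² = Σfm² − (Σfm)²/n = 81990 − 2490²/80 = 4488.7500
Sample variance = 4488.7500 / 79 = 56.8196
Standard deviation = √56.8196 = 7.5379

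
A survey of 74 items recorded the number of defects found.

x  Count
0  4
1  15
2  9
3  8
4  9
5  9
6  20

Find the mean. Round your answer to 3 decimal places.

Values: 0, 1, 2, 3, 4, 5, 6
Σfx = 4×0 + 15×1 + 9×2 + 8×3 + 9×4 + 9×5 + 20×6 = 258
n = Σf = 74
Mean = 258 / 74 = 3.4865

3.486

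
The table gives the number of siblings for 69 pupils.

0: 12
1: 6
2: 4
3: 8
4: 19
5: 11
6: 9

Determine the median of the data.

4

Cumulative frequencies: 12, 18, 22, 30, 49, 60, 69
n = 69, so the median is the value in position (n+1)/2 = 35.
Position 35 falls at value 4.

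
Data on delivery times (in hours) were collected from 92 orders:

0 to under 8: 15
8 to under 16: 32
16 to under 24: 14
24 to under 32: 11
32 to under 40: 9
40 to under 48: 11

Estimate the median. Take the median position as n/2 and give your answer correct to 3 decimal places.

Cumulative frequencies: 15, 47, 61, 72, 81, 92
n = 92; position = n/2 = 46.
This falls in the class 8 to under 16: L = 8, F = 15, f = 32, h = 8.
Median ≈ 8 + ((46 − 15) / 32) × 8 = 15.7500

15.750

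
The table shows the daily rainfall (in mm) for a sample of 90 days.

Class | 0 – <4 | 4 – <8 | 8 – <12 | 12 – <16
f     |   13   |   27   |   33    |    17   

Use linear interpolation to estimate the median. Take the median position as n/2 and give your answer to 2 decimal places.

8.61

Cumulative frequencies: 13, 40, 73, 90
n = 90; position = n/2 = 45.
This falls in the class 8 – <12: L = 8, F = 40, f = 33, h = 4.
Median ≈ 8 + ((45 − 40) / 33) × 4 = 8.6061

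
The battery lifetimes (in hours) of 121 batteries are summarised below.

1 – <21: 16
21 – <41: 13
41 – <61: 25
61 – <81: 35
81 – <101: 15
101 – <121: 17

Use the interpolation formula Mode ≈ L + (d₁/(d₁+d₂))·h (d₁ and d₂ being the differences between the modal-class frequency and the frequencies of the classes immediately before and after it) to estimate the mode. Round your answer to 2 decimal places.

Modal class: 61 – <81 (highest frequency 35).
d₁ = 35 − 25 = 10, d₂ = 35 − 15 = 20
Mode ≈ 61 + (10/(10+20)) × 20 = 61 + 6.6667 = 67.6667

67.67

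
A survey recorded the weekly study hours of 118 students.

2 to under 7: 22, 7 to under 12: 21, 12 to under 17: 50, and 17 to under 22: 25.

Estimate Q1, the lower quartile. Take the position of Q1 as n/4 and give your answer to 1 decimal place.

8.8

Cumulative frequencies: 22, 43, 93, 118
n = 118; position = n/4 = 29.5.
This falls in the class 7 to under 12: L = 7, F = 22, f = 21, h = 5.
Lower quartile ≈ 7 + ((29.5 − 22) / 21) × 5 = 8.7857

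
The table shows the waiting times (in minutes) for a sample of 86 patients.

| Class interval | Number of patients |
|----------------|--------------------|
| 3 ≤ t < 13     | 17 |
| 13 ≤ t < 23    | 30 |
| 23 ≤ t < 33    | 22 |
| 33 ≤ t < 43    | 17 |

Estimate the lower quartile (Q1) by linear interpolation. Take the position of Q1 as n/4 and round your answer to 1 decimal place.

14.5

Cumulative frequencies: 17, 47, 69, 86
n = 86; position = n/4 = 21.5.
This falls in the class 13 ≤ t < 23: L = 13, F = 17, f = 30, h = 10.
Lower quartile ≈ 13 + ((21.5 − 17) / 30) × 10 = 14.5000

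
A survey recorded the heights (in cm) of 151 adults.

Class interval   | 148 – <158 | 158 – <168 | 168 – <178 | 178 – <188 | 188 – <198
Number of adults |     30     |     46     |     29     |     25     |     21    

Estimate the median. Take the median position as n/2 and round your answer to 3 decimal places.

167.891

Cumulative frequencies: 30, 76, 105, 130, 151
n = 151; position = n/2 = 75.5.
This falls in the class 158 – <168: L = 158, F = 30, f = 46, h = 10.
Median ≈ 158 + ((75.5 − 30) / 46) × 10 = 167.8913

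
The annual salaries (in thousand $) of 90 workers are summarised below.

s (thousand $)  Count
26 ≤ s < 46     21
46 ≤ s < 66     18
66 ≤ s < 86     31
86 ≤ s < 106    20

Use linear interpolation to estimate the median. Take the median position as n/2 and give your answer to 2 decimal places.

69.87

Cumulative frequencies: 21, 39, 70, 90
n = 90; position = n/2 = 45.
This falls in the class 66 ≤ s < 86: L = 66, F = 39, f = 31, h = 20.
Median ≈ 66 + ((45 − 39) / 31) × 20 = 69.8710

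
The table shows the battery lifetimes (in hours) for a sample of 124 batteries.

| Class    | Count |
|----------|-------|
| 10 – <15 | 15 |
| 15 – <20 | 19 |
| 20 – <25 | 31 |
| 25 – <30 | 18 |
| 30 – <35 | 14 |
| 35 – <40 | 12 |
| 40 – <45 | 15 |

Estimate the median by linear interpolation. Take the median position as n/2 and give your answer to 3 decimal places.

24.516

Cumulative frequencies: 15, 34, 65, 83, 97, 109, 124
n = 124; position = n/2 = 62.
This falls in the class 20 – <25: L = 20, F = 34, f = 31, h = 5.
Median ≈ 20 + ((62 − 34) / 31) × 5 = 24.5161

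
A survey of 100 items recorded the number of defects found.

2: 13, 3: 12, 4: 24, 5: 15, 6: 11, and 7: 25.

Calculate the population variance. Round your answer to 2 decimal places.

2.93

Values: 2, 3, 4, 5, 6, 7
n = 100, Σfx = 474, mean = 4.7400
Σfx² = 2540
Σf(x − x̄)² = Σfx² − (Σfx)²/n = 2540 − 474²/100 = 293.2400
Population variance = 293.2400 / 100 = 2.9324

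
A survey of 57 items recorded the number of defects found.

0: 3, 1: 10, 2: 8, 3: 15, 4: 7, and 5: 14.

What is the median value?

Cumulative frequencies: 3, 13, 21, 36, 43, 57
n = 57, so the median is the value in position (n+1)/2 = 29.
Position 29 falls at value 3.

3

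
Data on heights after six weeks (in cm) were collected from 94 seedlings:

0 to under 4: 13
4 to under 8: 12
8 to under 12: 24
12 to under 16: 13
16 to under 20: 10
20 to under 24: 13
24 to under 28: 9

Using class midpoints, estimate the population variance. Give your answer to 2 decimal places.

Midpoints: 2, 6, 10, 14, 18, 22, 26
n = 94, Σfm = 1220, mean = 12.9787
Σfm² = 21048
Σf(m − x̄)² = Σfm² − (Σfm)²/n = 21048 − 1220²/94 = 5213.9574
Population variance = 5213.9574 / 94 = 55.4676

55.47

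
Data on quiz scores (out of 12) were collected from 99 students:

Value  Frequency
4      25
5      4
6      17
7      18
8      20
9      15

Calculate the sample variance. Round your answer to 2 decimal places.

Values: 4, 5, 6, 7, 8, 9
n = 99, Σfx = 643, mean = 6.4949
Σfx² = 4489
Σf(x − x̄)² = Σfx² − (Σfx)²/n = 4489 − 643²/99 = 312.7475
Sample variance = 312.7475 / 98 = 3.1913

3.19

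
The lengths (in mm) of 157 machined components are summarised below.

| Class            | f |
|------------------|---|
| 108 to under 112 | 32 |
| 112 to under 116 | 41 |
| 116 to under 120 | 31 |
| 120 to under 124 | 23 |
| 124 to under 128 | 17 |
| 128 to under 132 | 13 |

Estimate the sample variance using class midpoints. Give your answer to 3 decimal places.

38.614

Midpoints: 110, 114, 118, 122, 126, 130
n = 157, Σfm = 18490, mean = 117.7707
Σfm² = 2183604
Σf(m − x̄)² = Σfm² − (Σfm)²/n = 2183604 − 18490²/157 = 6023.7452
Sample variance = 6023.7452 / 156 = 38.6138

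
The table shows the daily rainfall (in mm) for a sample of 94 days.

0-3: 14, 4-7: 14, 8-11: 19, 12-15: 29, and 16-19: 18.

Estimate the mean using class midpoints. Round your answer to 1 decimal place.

Midpoints: 1.5, 5.5, 9.5, 13.5, 17.5
Σfm = 14×1.5 + 14×5.5 + 19×9.5 + 29×13.5 + 18×17.5 = 985
n = Σf = 94
Mean = 985 / 94 = 10.4787

10.5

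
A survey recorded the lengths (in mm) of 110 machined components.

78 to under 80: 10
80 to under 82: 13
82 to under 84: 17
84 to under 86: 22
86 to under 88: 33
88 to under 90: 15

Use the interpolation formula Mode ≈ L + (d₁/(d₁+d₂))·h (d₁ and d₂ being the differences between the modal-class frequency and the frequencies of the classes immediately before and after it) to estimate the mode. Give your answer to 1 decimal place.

86.8

Modal class: 86 to under 88 (highest frequency 33).
d₁ = 33 − 22 = 11, d₂ = 33 − 15 = 18
Mode ≈ 86 + (11/(11+18)) × 2 = 86 + 0.7586 = 86.7586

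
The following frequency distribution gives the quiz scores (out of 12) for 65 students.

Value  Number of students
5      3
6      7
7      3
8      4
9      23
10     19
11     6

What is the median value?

Cumulative frequencies: 3, 10, 13, 17, 40, 59, 65
n = 65, so the median is the value in position (n+1)/2 = 33.
Position 33 falls at value 9.

9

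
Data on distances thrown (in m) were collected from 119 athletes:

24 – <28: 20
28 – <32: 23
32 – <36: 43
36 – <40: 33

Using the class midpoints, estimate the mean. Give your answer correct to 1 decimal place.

33.0

Midpoints: 26, 30, 34, 38
Σfm = 20×26 + 23×30 + 43×34 + 33×38 = 3926
n = Σf = 119
Mean = 3926 / 119 = 32.9916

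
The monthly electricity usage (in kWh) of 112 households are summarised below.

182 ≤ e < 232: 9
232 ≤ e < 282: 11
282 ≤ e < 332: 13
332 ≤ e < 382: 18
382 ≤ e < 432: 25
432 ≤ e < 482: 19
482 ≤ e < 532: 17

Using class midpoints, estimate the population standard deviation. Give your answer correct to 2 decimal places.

Midpoints: 207, 257, 307, 357, 407, 457, 507
n = 112, Σfm = 42584, mean = 380.2143
Σfm² = 17110688
Σf(m − x̄)² = Σfm² − (Σfm)²/n = 17110688 − 42584²/112 = 919642.8571
Population variance = 919642.8571 / 112 = 8211.0969
Standard deviation = √8211.0969 = 90.6151

90.62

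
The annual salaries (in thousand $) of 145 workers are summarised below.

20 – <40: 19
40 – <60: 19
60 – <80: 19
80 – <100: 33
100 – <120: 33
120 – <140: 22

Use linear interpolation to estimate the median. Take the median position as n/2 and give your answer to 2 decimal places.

Cumulative frequencies: 19, 38, 57, 90, 123, 145
n = 145; position = n/2 = 72.5.
This falls in the class 80 – <100: L = 80, F = 57, f = 33, h = 20.
Median ≈ 80 + ((72.5 − 57) / 33) × 20 = 89.3939

89.39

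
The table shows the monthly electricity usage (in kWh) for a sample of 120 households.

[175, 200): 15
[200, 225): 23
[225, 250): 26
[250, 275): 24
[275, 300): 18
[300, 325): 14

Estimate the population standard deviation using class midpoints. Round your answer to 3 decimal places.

38.527

Midpoints: 187.5, 212.5, 237.5, 262.5, 287.5, 312.5
n = 120, Σfm = 29725, mean = 247.7083
Σfm² = 7541250
Σf(m − x̄)² = Σfm² − (Σfm)²/n = 7541250 − 29725²/120 = 178119.7917
Population variance = 178119.7917 / 120 = 1484.3316
Standard deviation = √1484.3316 = 38.5270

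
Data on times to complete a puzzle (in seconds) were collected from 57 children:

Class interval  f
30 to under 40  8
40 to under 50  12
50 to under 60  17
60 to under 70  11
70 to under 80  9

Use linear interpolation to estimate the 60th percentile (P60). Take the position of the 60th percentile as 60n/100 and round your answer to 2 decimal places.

58.35

Cumulative frequencies: 8, 20, 37, 48, 57
n = 57; position = 60n/100 = 34.2.
This falls in the class 50 to under 60: L = 50, F = 20, f = 17, h = 10.
60th percentile ≈ 50 + ((34.2 − 20) / 17) × 10 = 58.3529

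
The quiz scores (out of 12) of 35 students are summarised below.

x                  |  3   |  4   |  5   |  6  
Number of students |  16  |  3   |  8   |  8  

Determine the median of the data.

Cumulative frequencies: 16, 19, 27, 35
n = 35, so the median is the value in position (n+1)/2 = 18.
Position 18 falls at value 4.

4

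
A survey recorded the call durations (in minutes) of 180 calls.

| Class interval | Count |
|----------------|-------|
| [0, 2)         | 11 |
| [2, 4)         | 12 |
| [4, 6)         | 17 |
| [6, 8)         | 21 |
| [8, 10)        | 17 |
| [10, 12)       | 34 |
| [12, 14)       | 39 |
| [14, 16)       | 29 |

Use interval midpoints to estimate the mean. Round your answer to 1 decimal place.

9.7

Midpoints: 1, 3, 5, 7, 9, 11, 13, 15
Σfm = 11×1 + 12×3 + 17×5 + 21×7 + 17×9 + 34×11 + 39×13 + 29×15 = 1748
n = Σf = 180
Mean = 1748 / 180 = 9.7111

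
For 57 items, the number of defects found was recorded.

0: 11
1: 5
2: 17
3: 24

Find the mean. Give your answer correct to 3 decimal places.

1.947

Values: 0, 1, 2, 3
Σfx = 11×0 + 5×1 + 17×2 + 24×3 = 111
n = Σf = 57
Mean = 111 / 57 = 1.9474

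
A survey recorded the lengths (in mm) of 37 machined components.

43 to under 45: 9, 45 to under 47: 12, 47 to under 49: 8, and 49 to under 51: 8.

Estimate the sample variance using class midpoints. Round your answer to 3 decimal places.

Midpoints: 44, 46, 48, 50
n = 37, Σfm = 1732, mean = 46.8108
Σfm² = 81248
Σf(m − x̄)² = Σfm² − (Σfm)²/n = 81248 − 1732²/37 = 171.6757
Sample variance = 171.6757 / 36 = 4.7688

4.769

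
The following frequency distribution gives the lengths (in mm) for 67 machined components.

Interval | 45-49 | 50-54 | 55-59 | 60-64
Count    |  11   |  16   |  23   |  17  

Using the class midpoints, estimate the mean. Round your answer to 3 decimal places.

55.433

Midpoints: 47, 52, 57, 62
Σfm = 11×47 + 16×52 + 23×57 + 17×62 = 3714
n = Σf = 67
Mean = 3714 / 67 = 55.4328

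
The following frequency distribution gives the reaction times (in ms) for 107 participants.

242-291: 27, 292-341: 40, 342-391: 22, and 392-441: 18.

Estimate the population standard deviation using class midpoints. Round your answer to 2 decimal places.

Midpoints: 266.5, 316.5, 366.5, 416.5
n = 107, Σfm = 35415.5, mean = 330.9860
Σfm² = 12002080.75
Σf(m − x̄)² = Σfm² − (Σfm)²/n = 12002080.75 − 35415.5²/107 = 280046.7290
Population variance = 280046.7290 / 107 = 2617.2591
Standard deviation = √2617.2591 = 51.1592

51.16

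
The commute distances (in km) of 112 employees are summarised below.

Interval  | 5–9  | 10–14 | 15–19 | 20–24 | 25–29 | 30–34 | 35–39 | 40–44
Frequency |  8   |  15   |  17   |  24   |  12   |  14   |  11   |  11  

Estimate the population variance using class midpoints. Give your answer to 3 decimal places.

Midpoints: 7, 12, 17, 22, 27, 32, 37, 42
n = 112, Σfm = 2694, mean = 24.0536
Σfm² = 76628
Σf(m − x̄)² = Σfm² − (Σfm)²/n = 76628 − 2694²/112 = 11827.6786
Population variance = 11827.6786 / 112 = 105.6043

105.604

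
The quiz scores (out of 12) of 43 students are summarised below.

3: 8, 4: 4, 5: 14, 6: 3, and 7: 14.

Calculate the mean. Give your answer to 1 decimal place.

Values: 3, 4, 5, 6, 7
Σfx = 8×3 + 4×4 + 14×5 + 3×6 + 14×7 = 226
n = Σf = 43
Mean = 226 / 43 = 5.2558

5.3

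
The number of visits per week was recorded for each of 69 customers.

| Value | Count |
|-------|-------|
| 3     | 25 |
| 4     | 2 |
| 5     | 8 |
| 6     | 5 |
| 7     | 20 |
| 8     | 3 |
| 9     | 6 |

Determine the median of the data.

Cumulative frequencies: 25, 27, 35, 40, 60, 63, 69
n = 69, so the median is the value in position (n+1)/2 = 35.
Position 35 falls at value 5.

5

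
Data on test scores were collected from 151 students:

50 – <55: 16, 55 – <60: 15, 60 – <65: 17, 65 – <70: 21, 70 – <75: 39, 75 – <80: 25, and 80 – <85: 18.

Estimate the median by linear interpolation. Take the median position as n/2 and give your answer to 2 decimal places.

70.83

Cumulative frequencies: 16, 31, 48, 69, 108, 133, 151
n = 151; position = n/2 = 75.5.
This falls in the class 70 – <75: L = 70, F = 69, f = 39, h = 5.
Median ≈ 70 + ((75.5 − 69) / 39) × 5 = 70.8333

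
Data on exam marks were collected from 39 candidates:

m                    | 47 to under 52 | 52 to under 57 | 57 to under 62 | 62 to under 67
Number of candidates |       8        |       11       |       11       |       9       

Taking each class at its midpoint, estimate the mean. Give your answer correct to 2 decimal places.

57.19

Midpoints: 49.5, 54.5, 59.5, 64.5
Σfm = 8×49.5 + 11×54.5 + 11×59.5 + 9×64.5 = 2230.5
n = Σf = 39
Mean = 2230.5 / 39 = 57.1923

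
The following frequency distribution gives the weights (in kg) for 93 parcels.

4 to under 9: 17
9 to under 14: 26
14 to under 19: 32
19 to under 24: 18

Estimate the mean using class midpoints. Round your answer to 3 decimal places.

14.242

Midpoints: 6.5, 11.5, 16.5, 21.5
Σfm = 17×6.5 + 26×11.5 + 32×16.5 + 18×21.5 = 1324.5
n = Σf = 93
Mean = 1324.5 / 93 = 14.2419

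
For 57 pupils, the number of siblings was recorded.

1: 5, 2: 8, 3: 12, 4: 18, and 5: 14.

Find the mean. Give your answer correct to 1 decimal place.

Values: 1, 2, 3, 4, 5
Σfx = 5×1 + 8×2 + 12×3 + 18×4 + 14×5 = 199
n = Σf = 57
Mean = 199 / 57 = 3.4912

3.5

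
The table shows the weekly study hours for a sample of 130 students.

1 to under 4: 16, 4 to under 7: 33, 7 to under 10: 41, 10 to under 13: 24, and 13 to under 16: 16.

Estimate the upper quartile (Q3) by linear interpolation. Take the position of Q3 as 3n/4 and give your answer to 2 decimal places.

Cumulative frequencies: 16, 49, 90, 114, 130
n = 130; position = 3n/4 = 97.5.
This falls in the class 10 to under 13: L = 10, F = 90, f = 24, h = 3.
Upper quartile ≈ 10 + ((97.5 − 90) / 24) × 3 = 10.9375

10.94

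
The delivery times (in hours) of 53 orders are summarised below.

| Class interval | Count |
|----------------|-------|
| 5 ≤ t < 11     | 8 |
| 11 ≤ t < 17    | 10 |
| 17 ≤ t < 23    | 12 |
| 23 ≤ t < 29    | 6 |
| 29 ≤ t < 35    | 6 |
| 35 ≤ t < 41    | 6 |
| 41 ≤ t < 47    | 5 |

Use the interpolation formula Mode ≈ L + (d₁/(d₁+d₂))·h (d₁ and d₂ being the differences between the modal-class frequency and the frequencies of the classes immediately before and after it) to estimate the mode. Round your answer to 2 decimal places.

18.50

Modal class: 17 ≤ t < 23 (highest frequency 12).
d₁ = 12 − 10 = 2, d₂ = 12 − 6 = 6
Mode ≈ 17 + (2/(2+6)) × 6 = 17 + 1.5000 = 18.5000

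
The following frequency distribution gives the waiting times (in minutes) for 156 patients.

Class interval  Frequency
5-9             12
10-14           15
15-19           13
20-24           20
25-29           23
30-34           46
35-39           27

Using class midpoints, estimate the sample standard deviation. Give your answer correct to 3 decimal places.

Midpoints: 7, 12, 17, 22, 27, 32, 37
n = 156, Σfm = 4017, mean = 25.7500
Σfm² = 117019
Σf(m − x̄)² = Σfm² − (Σfm)²/n = 117019 − 4017²/156 = 13581.2500
Sample variance = 13581.2500 / 155 = 87.6210
Standard deviation = √87.6210 = 9.3606

9.361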